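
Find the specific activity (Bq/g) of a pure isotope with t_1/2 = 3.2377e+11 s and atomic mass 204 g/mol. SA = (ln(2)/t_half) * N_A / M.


lambda = ln(2) / t_half = ln(2) / 3.2377e+11 = 2.140863e-12 /s
SA = lambda * N_A / M
SA = 2.140863e-12 * 6.022e23 / 204
SA = 6.3197e+09 Bq/g

6.3197e+09


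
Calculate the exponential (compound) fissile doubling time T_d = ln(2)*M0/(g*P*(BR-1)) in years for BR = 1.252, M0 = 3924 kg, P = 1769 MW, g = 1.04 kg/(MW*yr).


Breeding gain G = BR - 1 = 1.252 - 1 = 0.252
Fissile production rate = g * P * G = 1.04 * 1769 * 0.252 = 463.61952 kg/yr
T_d = ln(2) * M0 / (g * P * G)
T_d = ln(2) * 3924 / 463.61952 = 5.8667 yr

5.8667


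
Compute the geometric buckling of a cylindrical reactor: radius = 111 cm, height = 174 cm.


B^2 = (2.405/R)^2 + (pi/H)^2
B^2 = (2.405/111)^2 + (pi/174)^2
B^2 = 7.9543e-04 /cm^2

7.9543e-04


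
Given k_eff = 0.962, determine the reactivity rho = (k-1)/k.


rho = (k_eff - 1) / k_eff
rho = (0.962 - 1) / 0.962
rho = -0.039501

-0.039501


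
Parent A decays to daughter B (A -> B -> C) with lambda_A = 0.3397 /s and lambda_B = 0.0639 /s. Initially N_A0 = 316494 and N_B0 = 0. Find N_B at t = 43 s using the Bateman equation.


N_B(t) = lambda_A * N_A0 / (lambda_B - lambda_A) * [exp(-lambda_A*t) - exp(-lambda_B*t)]
exp(-0.3397*43) = 4.531240e-07; exp(-0.0639*43) = 0.06407506
N_B = 0.3397 * 316494 / (0.0639 - 0.3397) * (4.531240e-07 - 0.06407506)
N_B = 24978

24978


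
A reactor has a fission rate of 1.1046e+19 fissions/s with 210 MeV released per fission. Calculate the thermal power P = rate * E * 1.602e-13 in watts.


P = fission_rate * E_MeV * 1.602e-13
P = 1.1046e+19 * 210 * 1.602e-13
P = 3.7161e+08 W

3.7161e+08


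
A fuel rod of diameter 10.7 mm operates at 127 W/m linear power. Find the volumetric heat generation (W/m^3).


r = D / 2 / 1000 = 10.7 / 2 / 1000 = 0.00535 m
q''' = q' / (pi * r^2)
q''' = 127 / (pi * 0.00535^2)
q''' = 1.4124e+06 W/m^3

1.4124e+06


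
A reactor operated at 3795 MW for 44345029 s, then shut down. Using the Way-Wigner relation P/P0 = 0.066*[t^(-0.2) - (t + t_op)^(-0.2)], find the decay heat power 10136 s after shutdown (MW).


P/P0 = 0.066 * [t^(-0.2) - (t + t_op)^(-0.2)]
P/P0 = 0.066 * [10136^(-0.2) - (10136 + 44345029)^(-0.2)]
P/P0 = 0.066 * [0.1580617 - 0.02955365] = 0.008481531
P = 3795 * 0.008481531 = 32.187 MW

32.187


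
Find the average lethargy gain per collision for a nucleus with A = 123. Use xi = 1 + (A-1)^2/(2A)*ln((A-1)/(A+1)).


xi = 1 + (A-1)^2/(2A) * ln((A-1)/(A+1))
xi = 1 + (123-1)^2/(2*123) * ln((123-1)/(123 +1))
xi = 0.016172

0.016172


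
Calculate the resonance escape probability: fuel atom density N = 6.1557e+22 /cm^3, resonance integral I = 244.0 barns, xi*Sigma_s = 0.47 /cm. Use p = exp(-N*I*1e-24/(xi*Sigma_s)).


p = exp(-N * I * 1e-24 / (xi*Sigma_s))
p = exp(-6.1557e+22 * 244.0 * 1e-24 / 0.47)
p = 1.3217e-14

1.3217e-14


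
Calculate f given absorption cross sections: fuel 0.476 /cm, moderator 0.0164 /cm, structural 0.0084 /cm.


f = Sigma_a_fuel / (Sigma_a_fuel + Sigma_a_mod + Sigma_a_other)
f = 0.476 / (0.476 + 0.0164 + 0.0084)
f = 0.95048

0.95048


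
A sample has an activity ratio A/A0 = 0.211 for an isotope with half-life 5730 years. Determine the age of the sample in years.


lambda = ln(2) / t_half = ln(2) / 5730 = 1.209681e-04 /yr
t = -ln(A/A0) / lambda
t = -ln(0.211) / 1.209681e-04
t = 12862 yr

12862


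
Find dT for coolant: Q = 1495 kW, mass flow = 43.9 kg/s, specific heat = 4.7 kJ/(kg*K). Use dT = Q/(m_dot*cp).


dT = Q / (m_dot * cp)
dT = 1495 / (43.9 * 4.7)
dT = 7.2457 C

7.2457


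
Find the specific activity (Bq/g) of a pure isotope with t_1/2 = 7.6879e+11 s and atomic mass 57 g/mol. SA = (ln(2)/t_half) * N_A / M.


lambda = ln(2) / t_half = ln(2) / 7.6879e+11 = 9.016080e-13 /s
SA = lambda * N_A / M
SA = 9.016080e-13 * 6.022e23 / 57
SA = 9.5254e+09 Bq/g

9.5254e+09


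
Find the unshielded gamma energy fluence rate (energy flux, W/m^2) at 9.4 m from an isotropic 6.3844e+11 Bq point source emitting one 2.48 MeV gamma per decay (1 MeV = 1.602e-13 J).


psi = A * E * 1.602e-13 / (4*pi*r^2)
psi = 6.3844e+11 * 2.48 * 1.602e-13 / (4*pi*9.4^2)
psi = 2.2844e-04 W/m^2

2.2844e-04


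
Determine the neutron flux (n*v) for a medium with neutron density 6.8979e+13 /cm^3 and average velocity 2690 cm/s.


phi = n * v
phi = 6.8979e+13 * 2690
phi = 1.8555e+17 /cm^2/s

1.8555e+17


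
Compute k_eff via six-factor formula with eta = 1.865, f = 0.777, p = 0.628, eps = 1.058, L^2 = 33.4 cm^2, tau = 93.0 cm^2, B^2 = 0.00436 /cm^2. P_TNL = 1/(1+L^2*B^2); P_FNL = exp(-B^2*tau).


k_inf = eta*f*p*eps = 1.865*0.777*0.628*1.058 = 0.9628201
P_TNL = 1/(1 + L^2*B^2) = 1/(1 + 33.4*0.00436) = 0.8728867
P_FNL = exp(-B^2*tau) = exp(-0.00436*93.0) = 0.6666567
k_eff = k_inf * P_TNL * P_FNL = 0.9628201 * 0.8728867 * 0.6666567
k_eff = 0.56028

0.56028


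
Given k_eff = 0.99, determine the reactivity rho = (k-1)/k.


rho = (k_eff - 1) / k_eff
rho = (0.99 - 1) / 0.99
rho = -0.010101

-0.010101


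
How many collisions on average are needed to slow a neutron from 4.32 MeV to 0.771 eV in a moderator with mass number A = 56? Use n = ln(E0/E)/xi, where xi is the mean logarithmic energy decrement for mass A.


xi = 1 + (A-1)^2/(2A)*ln((A-1)/(A+1)) = 0.03529286 (for A = 56)
n = ln(E0/E) / xi
n = ln(4.32e6 / 0.771) / 0.03529286
n = ln(5.603113e+06) / 0.03529286 = 440.28

440.28


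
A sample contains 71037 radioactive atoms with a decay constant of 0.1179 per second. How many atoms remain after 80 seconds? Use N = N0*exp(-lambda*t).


N = N0 * exp(-lambda * t)
N = 71037 * exp(-0.1179 * 80)
N = 5.6914

5.6914


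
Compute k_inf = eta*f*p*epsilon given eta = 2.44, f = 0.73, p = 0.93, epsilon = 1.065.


k_inf = eta * f * p * epsilon
k_inf = 2.44 * 0.73 * 0.93 * 1.065
k_inf = 1.7642

1.7642


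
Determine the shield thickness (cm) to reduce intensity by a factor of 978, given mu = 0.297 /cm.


x = ln(factor) / mu
x = ln(978) / 0.297
x = 23.184 cm

23.184


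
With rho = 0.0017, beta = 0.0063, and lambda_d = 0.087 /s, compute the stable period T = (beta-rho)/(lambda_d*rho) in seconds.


T = (beta - rho) / (lambda_d * rho)
T = (0.0063 - 0.0017) / (0.087 * 0.0017)
T = 31.102 s

31.102


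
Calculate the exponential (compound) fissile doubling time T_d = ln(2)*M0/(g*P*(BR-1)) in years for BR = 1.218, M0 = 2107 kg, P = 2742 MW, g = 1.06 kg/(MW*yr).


Breeding gain G = BR - 1 = 1.218 - 1 = 0.218
Fissile production rate = g * P * G = 1.06 * 2742 * 0.218 = 633.62136 kg/yr
T_d = ln(2) * M0 / (g * P * G)
T_d = ln(2) * 2107 / 633.62136 = 2.3049 yr

2.3049


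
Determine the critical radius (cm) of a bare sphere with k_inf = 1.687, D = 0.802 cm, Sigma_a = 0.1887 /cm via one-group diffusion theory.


L^2 = D / Sigma_a = 0.802 / 0.1887 = 4.250132 cm^2
B_m^2 = (k_inf - 1) / L^2 = (1.687 - 1) / 4.250132 = 0.1616420 /cm^2
For a bare sphere: B_g = pi/R, so R_c = pi / sqrt(B_m^2)
R_c = pi / sqrt(0.1616420) = 7.8140 cm

7.8140


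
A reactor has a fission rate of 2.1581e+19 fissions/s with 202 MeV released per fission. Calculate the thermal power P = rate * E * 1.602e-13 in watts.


P = fission_rate * E_MeV * 1.602e-13
P = 2.1581e+19 * 202 * 1.602e-13
P = 6.9837e+08 W

6.9837e+08


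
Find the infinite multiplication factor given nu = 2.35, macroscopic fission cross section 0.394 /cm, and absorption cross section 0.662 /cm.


k_inf = nu * Sigma_f / Sigma_a
k_inf = 2.35 * 0.394 / 0.662
k_inf = 1.3986

1.3986


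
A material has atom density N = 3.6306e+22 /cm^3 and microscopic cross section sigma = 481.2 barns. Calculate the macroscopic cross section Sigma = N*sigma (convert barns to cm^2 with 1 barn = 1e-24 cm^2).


Sigma = N * sigma_barns * 1e-24
Sigma = 3.6306e+22 * 481.2 * 1e-24
Sigma = 17.470 /cm

17.470


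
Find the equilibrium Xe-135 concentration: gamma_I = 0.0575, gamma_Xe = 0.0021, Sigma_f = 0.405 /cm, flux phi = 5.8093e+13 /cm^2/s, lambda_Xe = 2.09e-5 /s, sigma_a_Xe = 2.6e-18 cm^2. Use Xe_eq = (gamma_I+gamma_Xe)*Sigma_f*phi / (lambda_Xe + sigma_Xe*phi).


Xe_eq = (gamma_I + gamma_Xe) * Sigma_f * phi / (lambda_Xe + sigma_Xe * phi)
Numerator = (0.0575 + 0.0021) * 0.405 * 5.8093e+13 = 1.402249e+12
Denominator = 2.09e-5 + 2.6e-18 * 5.8093e+13 = 1.719418e-04
Xe_eq = 1.402249e+12 / 1.719418e-04 = 8.1554e+15 /cm^3

8.1554e+15


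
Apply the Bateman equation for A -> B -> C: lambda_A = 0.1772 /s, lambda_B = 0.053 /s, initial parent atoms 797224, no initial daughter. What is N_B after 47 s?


N_B(t) = lambda_A * N_A0 / (lambda_B - lambda_A) * [exp(-lambda_A*t) - exp(-lambda_B*t)]
exp(-0.1772*47) = 2.415582e-04; exp(-0.053*47) = 0.08282710
N_B = 0.1772 * 797224 / (0.053 - 0.1772) * (2.415582e-04 - 0.08282710)
N_B = 93935

93935


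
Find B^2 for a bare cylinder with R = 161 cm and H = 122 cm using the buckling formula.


B^2 = (2.405/R)^2 + (pi/H)^2
B^2 = (2.405/161)^2 + (pi/122)^2
B^2 = 8.8624e-04 /cm^2

8.8624e-04


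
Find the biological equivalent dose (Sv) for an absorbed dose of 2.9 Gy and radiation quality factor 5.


H = D * Q
H = 2.9 * 5
H = 14.500 Sv

14.500


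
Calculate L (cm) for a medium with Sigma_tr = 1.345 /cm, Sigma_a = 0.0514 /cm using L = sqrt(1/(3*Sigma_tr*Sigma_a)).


D = 1 / (3 * Sigma_tr) = 1 / (3 * 1.345) = 0.2478315 cm
L = sqrt(D / Sigma_a)
L = sqrt(0.2478315 / 0.0514)
L = 2.1958 cm

2.1958


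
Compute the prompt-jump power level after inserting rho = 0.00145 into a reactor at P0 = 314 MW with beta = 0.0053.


P1/P0 = beta / (beta - rho)
P1/P0 = 0.0053 / (0.0053 - 0.00145) = 1.376623
P1 = 314 * 1.376623 = 432.26 MW

432.26


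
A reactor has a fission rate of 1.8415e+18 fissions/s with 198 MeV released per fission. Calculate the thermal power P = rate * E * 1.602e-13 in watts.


P = fission_rate * E_MeV * 1.602e-13
P = 1.8415e+18 * 198 * 1.602e-13
P = 5.8412e+07 W

5.8412e+07


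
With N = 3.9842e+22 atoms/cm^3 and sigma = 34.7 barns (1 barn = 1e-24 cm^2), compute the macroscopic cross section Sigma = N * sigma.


Sigma = N * sigma_barns * 1e-24
Sigma = 3.9842e+22 * 34.7 * 1e-24
Sigma = 1.3825 /cm

1.3825


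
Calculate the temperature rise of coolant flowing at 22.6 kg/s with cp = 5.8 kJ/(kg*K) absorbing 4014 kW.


dT = Q / (m_dot * cp)
dT = 4014 / (22.6 * 5.8)
dT = 30.623 C

30.623


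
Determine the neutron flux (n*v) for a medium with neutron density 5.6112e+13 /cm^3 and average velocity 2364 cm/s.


phi = n * v
phi = 5.6112e+13 * 2364
phi = 1.3265e+17 /cm^2/s

1.3265e+17


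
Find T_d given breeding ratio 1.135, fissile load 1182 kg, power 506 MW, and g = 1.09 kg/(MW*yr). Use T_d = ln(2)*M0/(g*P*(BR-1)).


Breeding gain G = BR - 1 = 1.135 - 1 = 0.135
Fissile production rate = g * P * G = 1.09 * 506 * 0.135 = 74.4579 kg/yr
T_d = ln(2) * M0 / (g * P * G)
T_d = ln(2) * 1182 / 74.4579 = 11.004 yr

11.004


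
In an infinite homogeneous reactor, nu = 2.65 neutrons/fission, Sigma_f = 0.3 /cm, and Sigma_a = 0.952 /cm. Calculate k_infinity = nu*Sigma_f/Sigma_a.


k_inf = nu * Sigma_f / Sigma_a
k_inf = 2.65 * 0.3 / 0.952
k_inf = 0.83508

0.83508


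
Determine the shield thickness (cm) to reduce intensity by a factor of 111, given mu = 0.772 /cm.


x = ln(factor) / mu
x = ln(111) / 0.772
x = 6.1004 cm

6.1004


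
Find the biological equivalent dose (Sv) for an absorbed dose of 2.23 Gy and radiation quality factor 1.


H = D * Q
H = 2.23 * 1
H = 2.2300 Sv

2.2300


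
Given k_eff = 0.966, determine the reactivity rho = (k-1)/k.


rho = (k_eff - 1) / k_eff
rho = (0.966 - 1) / 0.966
rho = -0.035197

-0.035197


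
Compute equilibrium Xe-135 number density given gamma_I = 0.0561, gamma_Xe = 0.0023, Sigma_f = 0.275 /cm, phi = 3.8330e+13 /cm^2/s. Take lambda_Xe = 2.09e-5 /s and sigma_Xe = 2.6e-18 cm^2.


Xe_eq = (gamma_I + gamma_Xe) * Sigma_f * phi / (lambda_Xe + sigma_Xe * phi)
Numerator = (0.0561 + 0.0023) * 0.275 * 3.8330e+13 = 6.155798e+11
Denominator = 2.09e-5 + 2.6e-18 * 3.8330e+13 = 1.205580e-04
Xe_eq = 6.155798e+11 / 1.205580e-04 = 5.1061e+15 /cm^3

5.1061e+15


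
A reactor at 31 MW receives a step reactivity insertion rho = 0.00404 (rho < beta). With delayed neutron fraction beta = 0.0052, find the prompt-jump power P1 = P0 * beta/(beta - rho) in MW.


P1/P0 = beta / (beta - rho)
P1/P0 = 0.0052 / (0.0052 - 0.00404) = 4.482759
P1 = 31 * 4.482759 = 138.97 MW

138.97


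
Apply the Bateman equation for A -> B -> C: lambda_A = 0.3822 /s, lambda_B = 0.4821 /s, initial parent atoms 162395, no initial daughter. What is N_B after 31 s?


N_B(t) = lambda_A * N_A0 / (lambda_B - lambda_A) * [exp(-lambda_A*t) - exp(-lambda_B*t)]
exp(-0.3822*31) = 7.151417e-06; exp(-0.4821*31) = 3.231659e-07
N_B = 0.3822 * 162395 / (0.4821 - 0.3822) * (7.151417e-06 - 3.231659e-07)
N_B = 4.2424

4.2424


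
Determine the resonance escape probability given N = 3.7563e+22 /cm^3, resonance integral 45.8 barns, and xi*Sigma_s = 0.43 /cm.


p = exp(-N * I * 1e-24 / (xi*Sigma_s))
p = exp(-3.7563e+22 * 45.8 * 1e-24 / 0.43)
p = 0.018299

0.018299


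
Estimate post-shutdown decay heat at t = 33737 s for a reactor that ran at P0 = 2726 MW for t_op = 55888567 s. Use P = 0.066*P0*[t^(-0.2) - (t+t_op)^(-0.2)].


P/P0 = 0.066 * [t^(-0.2) - (t + t_op)^(-0.2)]
P/P0 = 0.066 * [33737^(-0.2) - (33737 + 55888567)^(-0.2)]
P/P0 = 0.066 * [0.1242736 - 0.02821519] = 0.006339855
P = 2726 * 0.006339855 = 17.282 MW

17.282


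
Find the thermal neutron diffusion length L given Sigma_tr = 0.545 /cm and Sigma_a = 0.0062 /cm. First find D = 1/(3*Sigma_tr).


D = 1 / (3 * Sigma_tr) = 1 / (3 * 0.545) = 0.6116208 cm
L = sqrt(D / Sigma_a)
L = sqrt(0.6116208 / 0.0062)
L = 9.9322 cm

9.9322


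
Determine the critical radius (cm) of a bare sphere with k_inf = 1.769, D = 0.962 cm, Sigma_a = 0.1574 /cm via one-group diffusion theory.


L^2 = D / Sigma_a = 0.962 / 0.1574 = 6.111817 cm^2
B_m^2 = (k_inf - 1) / L^2 = (1.769 - 1) / 6.111817 = 0.1258218 /cm^2
For a bare sphere: B_g = pi/R, so R_c = pi / sqrt(B_m^2)
R_c = pi / sqrt(0.1258218) = 8.8567 cm

8.8567


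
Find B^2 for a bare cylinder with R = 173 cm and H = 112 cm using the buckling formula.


B^2 = (2.405/R)^2 + (pi/H)^2
B^2 = (2.405/173)^2 + (pi/112)^2
B^2 = 9.8006e-04 /cm^2

9.8006e-04


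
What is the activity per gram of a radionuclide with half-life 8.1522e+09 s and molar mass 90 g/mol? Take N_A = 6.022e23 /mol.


lambda = ln(2) / t_half = ln(2) / 8.1522e+09 = 8.502578e-11 /s
SA = lambda * N_A / M
SA = 8.502578e-11 * 6.022e23 / 90
SA = 5.6892e+11 Bq/g

5.6892e+11


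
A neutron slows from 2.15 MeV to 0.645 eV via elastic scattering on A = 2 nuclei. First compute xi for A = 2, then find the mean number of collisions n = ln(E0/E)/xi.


xi = 1 + (A-1)^2/(2A)*ln((A-1)/(A+1)) = 0.7253469 (for A = 2)
n = ln(E0/E) / xi
n = ln(2.15e6 / 0.645) / 0.7253469
n = ln(3.333333e+06) / 0.7253469 = 20.707

20.707


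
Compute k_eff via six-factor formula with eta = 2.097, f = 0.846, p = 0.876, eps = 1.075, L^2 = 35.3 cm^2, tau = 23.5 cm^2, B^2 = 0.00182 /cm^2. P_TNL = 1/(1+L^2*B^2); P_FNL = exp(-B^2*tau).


k_inf = eta*f*p*eps = 2.097*0.846*0.876*1.075 = 1.670634
P_TNL = 1/(1 + L^2*B^2) = 1/(1 + 35.3*0.00182) = 0.9396324
P_FNL = exp(-B^2*tau) = exp(-0.00182*23.5) = 0.9581317
k_eff = k_inf * P_TNL * P_FNL = 1.670634 * 0.9396324 * 0.9581317
k_eff = 1.5041

1.5041


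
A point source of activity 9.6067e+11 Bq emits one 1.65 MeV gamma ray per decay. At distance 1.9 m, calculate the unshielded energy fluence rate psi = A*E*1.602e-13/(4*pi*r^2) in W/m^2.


psi = A * E * 1.602e-13 / (4*pi*r^2)
psi = 9.6067e+11 * 1.65 * 1.602e-13 / (4*pi*1.9^2)
psi = 0.0055976 W/m^2

0.0055976


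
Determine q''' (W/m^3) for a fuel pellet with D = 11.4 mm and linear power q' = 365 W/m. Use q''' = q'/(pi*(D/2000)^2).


r = D / 2 / 1000 = 11.4 / 2 / 1000 = 0.0057 m
q''' = q' / (pi * r^2)
q''' = 365 / (pi * 0.0057^2)
q''' = 3.5760e+06 W/m^3

3.5760e+06


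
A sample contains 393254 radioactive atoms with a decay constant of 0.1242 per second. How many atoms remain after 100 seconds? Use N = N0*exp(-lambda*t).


N = N0 * exp(-lambda * t)
N = 393254 * exp(-0.1242 * 100)
N = 1.5876

1.5876


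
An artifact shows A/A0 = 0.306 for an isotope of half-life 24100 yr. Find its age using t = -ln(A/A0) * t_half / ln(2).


lambda = ln(2) / t_half = ln(2) / 24100 = 2.876129e-05 /yr
t = -ln(A/A0) / lambda
t = -ln(0.306) / 2.876129e-05
t = 41172 yr

41172


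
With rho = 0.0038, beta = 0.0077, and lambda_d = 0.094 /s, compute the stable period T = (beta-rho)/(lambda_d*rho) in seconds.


T = (beta - rho) / (lambda_d * rho)
T = (0.0077 - 0.0038) / (0.094 * 0.0038)
T = 10.918 s

10.918


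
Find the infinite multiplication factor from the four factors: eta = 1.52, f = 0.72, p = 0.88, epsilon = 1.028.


k_inf = eta * f * p * epsilon
k_inf = 1.52 * 0.72 * 0.88 * 1.028
k_inf = 0.99004

0.99004


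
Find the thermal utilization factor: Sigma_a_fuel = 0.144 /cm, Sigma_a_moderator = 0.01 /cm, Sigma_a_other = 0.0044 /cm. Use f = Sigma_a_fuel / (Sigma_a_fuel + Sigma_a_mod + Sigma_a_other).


f = Sigma_a_fuel / (Sigma_a_fuel + Sigma_a_mod + Sigma_a_other)
f = 0.144 / (0.144 + 0.01 + 0.0044)
f = 0.90909

0.90909


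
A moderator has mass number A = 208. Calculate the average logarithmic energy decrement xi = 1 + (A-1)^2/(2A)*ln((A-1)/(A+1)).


xi = 1 + (A-1)^2/(2A) * ln((A-1)/(A+1))
xi = 1 + (208-1)^2/(2*208) * ln((208-1)/(208 +1))
xi = 0.0095846

0.0095846


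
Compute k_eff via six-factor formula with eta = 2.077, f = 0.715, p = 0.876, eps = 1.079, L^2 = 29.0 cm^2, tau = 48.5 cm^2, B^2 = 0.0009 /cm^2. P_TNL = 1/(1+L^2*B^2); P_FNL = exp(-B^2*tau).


k_inf = eta*f*p*eps = 2.077*0.715*0.876*1.079 = 1.403680
P_TNL = 1/(1 + L^2*B^2) = 1/(1 + 29.0*0.0009) = 0.9745639
P_FNL = exp(-B^2*tau) = exp(-0.0009*48.5) = 0.9572889
k_eff = k_inf * P_TNL * P_FNL = 1.403680 * 0.9745639 * 0.9572889
k_eff = 1.3095

1.3095


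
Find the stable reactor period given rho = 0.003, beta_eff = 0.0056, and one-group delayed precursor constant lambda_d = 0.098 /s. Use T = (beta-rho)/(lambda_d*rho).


T = (beta - rho) / (lambda_d * rho)
T = (0.0056 - 0.003) / (0.098 * 0.003)
T = 8.8435 s

8.8435


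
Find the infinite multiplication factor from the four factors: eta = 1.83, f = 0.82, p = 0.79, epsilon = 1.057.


k_inf = eta * f * p * epsilon
k_inf = 1.83 * 0.82 * 0.79 * 1.057
k_inf = 1.2530

1.2530


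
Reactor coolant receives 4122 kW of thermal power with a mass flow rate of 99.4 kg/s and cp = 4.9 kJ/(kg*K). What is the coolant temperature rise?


dT = Q / (m_dot * cp)
dT = 4122 / (99.4 * 4.9)
dT = 8.4630 C

8.4630


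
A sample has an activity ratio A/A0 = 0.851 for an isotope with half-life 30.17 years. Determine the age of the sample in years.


lambda = ln(2) / t_half = ln(2) / 30.17 = 0.02297472 /yr
t = -ln(A/A0) / lambda
t = -ln(0.851) / 0.02297472
t = 7.0226 yr

7.0226


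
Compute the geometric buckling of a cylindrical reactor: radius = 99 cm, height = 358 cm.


B^2 = (2.405/R)^2 + (pi/H)^2
B^2 = (2.405/99)^2 + (pi/358)^2
B^2 = 6.6715e-04 /cm^2

6.6715e-04


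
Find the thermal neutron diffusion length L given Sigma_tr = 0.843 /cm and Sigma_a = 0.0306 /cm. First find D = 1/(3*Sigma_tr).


D = 1 / (3 * Sigma_tr) = 1 / (3 * 0.843) = 0.3954132 cm
L = sqrt(D / Sigma_a)
L = sqrt(0.3954132 / 0.0306)
L = 3.5947 cm

3.5947


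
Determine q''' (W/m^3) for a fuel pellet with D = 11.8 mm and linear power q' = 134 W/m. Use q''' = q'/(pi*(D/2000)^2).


r = D / 2 / 1000 = 11.8 / 2 / 1000 = 0.0059 m
q''' = q' / (pi * r^2)
q''' = 134 / (pi * 0.0059^2)
q''' = 1.2253e+06 W/m^3

1.2253e+06


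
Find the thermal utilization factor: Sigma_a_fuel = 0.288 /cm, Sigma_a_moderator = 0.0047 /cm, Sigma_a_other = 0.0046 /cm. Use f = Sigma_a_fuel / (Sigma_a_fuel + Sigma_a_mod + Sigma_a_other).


f = Sigma_a_fuel / (Sigma_a_fuel + Sigma_a_mod + Sigma_a_other)
f = 0.288 / (0.288 + 0.0047 + 0.0046)
f = 0.96872

0.96872


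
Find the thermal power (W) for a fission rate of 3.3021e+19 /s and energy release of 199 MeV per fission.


P = fission_rate * E_MeV * 1.602e-13
P = 3.3021e+19 * 199 * 1.602e-13
P = 1.0527e+09 W

1.0527e+09


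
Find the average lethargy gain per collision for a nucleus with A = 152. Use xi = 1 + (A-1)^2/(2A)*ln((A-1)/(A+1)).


xi = 1 + (A-1)^2/(2A) * ln((A-1)/(A+1))
xi = 1 + (152-1)^2/(2*152) * ln((152-1)/(152 +1))
xi = 0.013100

0.013100


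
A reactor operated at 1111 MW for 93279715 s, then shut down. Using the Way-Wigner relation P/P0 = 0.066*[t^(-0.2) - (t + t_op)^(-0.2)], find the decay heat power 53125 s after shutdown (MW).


P/P0 = 0.066 * [t^(-0.2) - (t + t_op)^(-0.2)]
P/P0 = 0.066 * [53125^(-0.2) - (53125 + 93279715)^(-0.2)]
P/P0 = 0.066 * [0.1134855 - 0.02546790] = 0.005809162
P = 1111 * 0.005809162 = 6.4540 MW

6.4540


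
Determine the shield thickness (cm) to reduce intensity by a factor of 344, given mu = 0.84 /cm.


x = ln(factor) / mu
x = ln(344) / 0.84
x = 6.9531 cm

6.9531


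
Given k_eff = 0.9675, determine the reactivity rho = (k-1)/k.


rho = (k_eff - 1) / k_eff
rho = (0.9675 - 1) / 0.9675
rho = -0.033592

-0.033592


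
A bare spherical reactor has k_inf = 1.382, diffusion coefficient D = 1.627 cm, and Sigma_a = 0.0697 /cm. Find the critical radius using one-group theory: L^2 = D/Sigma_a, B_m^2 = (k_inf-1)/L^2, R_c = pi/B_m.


L^2 = D / Sigma_a = 1.627 / 0.0697 = 23.34290 cm^2
B_m^2 = (k_inf - 1) / L^2 = (1.382 - 1) / 23.34290 = 0.01636472 /cm^2
For a bare sphere: B_g = pi/R, so R_c = pi / sqrt(B_m^2)
R_c = pi / sqrt(0.01636472) = 24.558 cm

24.558


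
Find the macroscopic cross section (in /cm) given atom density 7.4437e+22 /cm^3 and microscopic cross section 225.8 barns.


Sigma = N * sigma_barns * 1e-24
Sigma = 7.4437e+22 * 225.8 * 1e-24
Sigma = 16.808 /cm

16.808


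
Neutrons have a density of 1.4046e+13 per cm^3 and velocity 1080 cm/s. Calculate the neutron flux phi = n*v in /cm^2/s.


phi = n * v
phi = 1.4046e+13 * 1080
phi = 1.5170e+16 /cm^2/s

1.5170e+16


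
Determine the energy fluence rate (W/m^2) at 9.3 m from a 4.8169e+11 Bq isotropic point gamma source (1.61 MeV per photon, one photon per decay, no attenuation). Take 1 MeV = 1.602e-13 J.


psi = A * E * 1.602e-13 / (4*pi*r^2)
psi = 4.8169e+11 * 1.61 * 1.602e-13 / (4*pi*9.3^2)
psi = 1.1431e-04 W/m^2

1.1431e-04


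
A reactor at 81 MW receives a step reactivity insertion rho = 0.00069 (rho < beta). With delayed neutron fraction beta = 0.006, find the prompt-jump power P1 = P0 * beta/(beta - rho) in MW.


P1/P0 = beta / (beta - rho)
P1/P0 = 0.006 / (0.006 - 0.00069) = 1.129944
P1 = 81 * 1.129944 = 91.525 MW

91.525


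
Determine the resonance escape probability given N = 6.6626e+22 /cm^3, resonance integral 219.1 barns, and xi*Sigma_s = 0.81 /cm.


p = exp(-N * I * 1e-24 / (xi*Sigma_s))
p = exp(-6.6626e+22 * 219.1 * 1e-24 / 0.81)
p = 1.4900e-08

1.4900e-08


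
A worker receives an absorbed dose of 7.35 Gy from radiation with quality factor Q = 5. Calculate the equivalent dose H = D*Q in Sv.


H = D * Q
H = 7.35 * 5
H = 36.750 Sv

36.750


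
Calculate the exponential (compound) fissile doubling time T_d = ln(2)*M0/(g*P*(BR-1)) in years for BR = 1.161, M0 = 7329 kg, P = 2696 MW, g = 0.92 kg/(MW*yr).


Breeding gain G = BR - 1 = 1.161 - 1 = 0.161
Fissile production rate = g * P * G = 0.92 * 2696 * 0.161 = 399.33152 kg/yr
T_d = ln(2) * M0 / (g * P * G)
T_d = ln(2) * 7329 / 399.33152 = 12.721 yr

12.721


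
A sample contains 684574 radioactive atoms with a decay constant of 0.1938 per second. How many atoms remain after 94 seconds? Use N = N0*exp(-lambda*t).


N = N0 * exp(-lambda * t)
N = 684574 * exp(-0.1938 * 94)
N = 0.0083906

0.0083906


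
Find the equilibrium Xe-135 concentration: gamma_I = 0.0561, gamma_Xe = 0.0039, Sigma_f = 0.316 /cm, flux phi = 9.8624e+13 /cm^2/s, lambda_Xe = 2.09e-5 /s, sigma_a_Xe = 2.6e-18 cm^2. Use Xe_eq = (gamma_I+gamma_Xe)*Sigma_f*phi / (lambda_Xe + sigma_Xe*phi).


Xe_eq = (gamma_I + gamma_Xe) * Sigma_f * phi / (lambda_Xe + sigma_Xe * phi)
Numerator = (0.0561 + 0.0039) * 0.316 * 9.8624e+13 = 1.869911e+12
Denominator = 2.09e-5 + 2.6e-18 * 9.8624e+13 = 2.773224e-04
Xe_eq = 1.869911e+12 / 2.773224e-04 = 6.7427e+15 /cm^3

6.7427e+15


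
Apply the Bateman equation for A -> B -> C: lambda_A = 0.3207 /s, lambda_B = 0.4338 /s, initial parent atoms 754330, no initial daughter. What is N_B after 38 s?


N_B(t) = lambda_A * N_A0 / (lambda_B - lambda_A) * [exp(-lambda_A*t) - exp(-lambda_B*t)]
exp(-0.3207*38) = 5.098317e-06; exp(-0.4338*38) = 6.932918e-08
N_B = 0.3207 * 754330 / (0.4338 - 0.3207) * (5.098317e-06 - 6.932918e-08)
N_B = 10.757

10.757


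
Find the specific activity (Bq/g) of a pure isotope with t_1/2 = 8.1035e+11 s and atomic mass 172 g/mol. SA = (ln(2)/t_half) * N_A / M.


lambda = ln(2) / t_half = ln(2) / 8.1035e+11 = 8.553677e-13 /s
SA = lambda * N_A / M
SA = 8.553677e-13 * 6.022e23 / 172
SA = 2.9948e+09 Bq/g

2.9948e+09


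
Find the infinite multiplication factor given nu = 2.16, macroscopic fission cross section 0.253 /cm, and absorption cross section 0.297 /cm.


k_inf = nu * Sigma_f / Sigma_a
k_inf = 2.16 * 0.253 / 0.297
k_inf = 1.8400

1.8400


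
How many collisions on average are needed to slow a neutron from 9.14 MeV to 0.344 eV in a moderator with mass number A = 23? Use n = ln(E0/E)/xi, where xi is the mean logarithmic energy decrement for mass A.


xi = 1 + (A-1)^2/(2A)*ln((A-1)/(A+1)) = 0.08448899 (for A = 23)
n = ln(E0/E) / xi
n = ln(9.14e6 / 0.344) / 0.08448899
n = ln(2.656977e+07) / 0.08448899 = 202.34

202.34


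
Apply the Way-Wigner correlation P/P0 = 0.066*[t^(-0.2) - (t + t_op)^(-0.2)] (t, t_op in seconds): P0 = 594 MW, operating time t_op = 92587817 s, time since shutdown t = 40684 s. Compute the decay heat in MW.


P/P0 = 0.066 * [t^(-0.2) - (t + t_op)^(-0.2)]
P/P0 = 0.066 * [40684^(-0.2) - (40684 + 92587817)^(-0.2)]
P/P0 = 0.066 * [0.1197058 - 0.02550651] = 0.006217153
P = 594 * 0.006217153 = 3.6930 MW

3.6930


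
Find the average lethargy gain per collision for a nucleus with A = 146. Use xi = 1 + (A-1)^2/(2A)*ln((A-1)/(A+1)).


xi = 1 + (A-1)^2/(2A) * ln((A-1)/(A+1))
xi = 1 + (146-1)^2/(2*146) * ln((146-1)/(146 +1))
xi = 0.013636

0.013636


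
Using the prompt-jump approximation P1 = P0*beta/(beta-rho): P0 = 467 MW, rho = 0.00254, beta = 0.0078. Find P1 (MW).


P1/P0 = beta / (beta - rho)
P1/P0 = 0.0078 / (0.0078 - 0.00254) = 1.482890
P1 = 467 * 1.482890 = 692.51 MW

692.51


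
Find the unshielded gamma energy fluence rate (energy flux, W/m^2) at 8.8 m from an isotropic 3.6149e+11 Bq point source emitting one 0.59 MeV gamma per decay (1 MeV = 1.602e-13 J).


psi = A * E * 1.602e-13 / (4*pi*r^2)
psi = 3.6149e+11 * 0.59 * 1.602e-13 / (4*pi*8.8^2)
psi = 3.5110e-05 W/m^2

3.5110e-05


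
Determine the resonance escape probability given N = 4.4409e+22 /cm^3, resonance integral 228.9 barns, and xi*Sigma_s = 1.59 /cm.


p = exp(-N * I * 1e-24 / (xi*Sigma_s))
p = exp(-4.4409e+22 * 228.9 * 1e-24 / 1.59)
p = 0.0016729

0.0016729


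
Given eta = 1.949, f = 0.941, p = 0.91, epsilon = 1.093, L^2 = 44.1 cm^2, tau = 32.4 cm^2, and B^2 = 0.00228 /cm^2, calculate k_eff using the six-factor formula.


k_inf = eta*f*p*eps = 1.949*0.941*0.91*1.093 = 1.824160
P_TNL = 1/(1 + L^2*B^2) = 1/(1 + 44.1*0.00228) = 0.9086382
P_FNL = exp(-B^2*tau) = exp(-0.00228*32.4) = 0.9287906
k_eff = k_inf * P_TNL * P_FNL = 1.824160 * 0.9086382 * 0.9287906
k_eff = 1.5395

1.5395


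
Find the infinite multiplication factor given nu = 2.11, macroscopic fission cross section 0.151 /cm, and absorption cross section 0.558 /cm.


k_inf = nu * Sigma_f / Sigma_a
k_inf = 2.11 * 0.151 / 0.558
k_inf = 0.57099

0.57099


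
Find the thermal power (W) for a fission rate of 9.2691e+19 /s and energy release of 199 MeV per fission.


P = fission_rate * E_MeV * 1.602e-13
P = 9.2691e+19 * 199 * 1.602e-13
P = 2.9550e+09 W

2.9550e+09


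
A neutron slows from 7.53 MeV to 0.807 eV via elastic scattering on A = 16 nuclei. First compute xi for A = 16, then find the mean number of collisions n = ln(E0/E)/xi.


xi = 1 + (A-1)^2/(2A)*ln((A-1)/(A+1)) = 0.1199467 (for A = 16)
n = ln(E0/E) / xi
n = ln(7.53e6 / 0.807) / 0.1199467
n = ln(9.330855e+06) / 0.1199467 = 133.80

133.80


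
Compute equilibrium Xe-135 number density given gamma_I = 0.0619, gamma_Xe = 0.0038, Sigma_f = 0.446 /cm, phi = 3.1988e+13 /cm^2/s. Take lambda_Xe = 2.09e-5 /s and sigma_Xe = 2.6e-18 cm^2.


Xe_eq = (gamma_I + gamma_Xe) * Sigma_f * phi / (lambda_Xe + sigma_Xe * phi)
Numerator = (0.0619 + 0.0038) * 0.446 * 3.1988e+13 = 9.373188e+11
Denominator = 2.09e-5 + 2.6e-18 * 3.1988e+13 = 1.040688e-04
Xe_eq = 9.373188e+11 / 1.040688e-04 = 9.0067e+15 /cm^3

9.0067e+15


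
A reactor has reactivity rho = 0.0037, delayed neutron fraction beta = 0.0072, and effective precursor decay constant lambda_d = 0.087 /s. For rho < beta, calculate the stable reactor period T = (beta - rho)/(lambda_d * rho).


T = (beta - rho) / (lambda_d * rho)
T = (0.0072 - 0.0037) / (0.087 * 0.0037)
T = 10.873 s

10.873


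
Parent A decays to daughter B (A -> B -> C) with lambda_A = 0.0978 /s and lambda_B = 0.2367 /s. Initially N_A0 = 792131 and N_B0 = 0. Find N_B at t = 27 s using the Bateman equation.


N_B(t) = lambda_A * N_A0 / (lambda_B - lambda_A) * [exp(-lambda_A*t) - exp(-lambda_B*t)]
exp(-0.0978*27) = 0.07131847; exp(-0.2367*27) = 0.001676746
N_B = 0.0978 * 792131 / (0.2367 - 0.0978) * (0.07131847 - 0.001676746)
N_B = 38842

38842


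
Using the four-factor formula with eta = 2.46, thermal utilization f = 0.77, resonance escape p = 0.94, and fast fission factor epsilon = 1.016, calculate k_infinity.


k_inf = eta * f * p * epsilon
k_inf = 2.46 * 0.77 * 0.94 * 1.016
k_inf = 1.8090

1.8090


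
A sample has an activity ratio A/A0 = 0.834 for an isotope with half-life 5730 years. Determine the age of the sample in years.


lambda = ln(2) / t_half = ln(2) / 5730 = 1.209681e-04 /yr
t = -ln(A/A0) / lambda
t = -ln(0.834) / 1.209681e-04
t = 1500.6 yr

1500.6


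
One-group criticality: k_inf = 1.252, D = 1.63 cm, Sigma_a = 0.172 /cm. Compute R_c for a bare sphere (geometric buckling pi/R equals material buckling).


L^2 = D / Sigma_a = 1.63 / 0.172 = 9.476744 cm^2
B_m^2 = (k_inf - 1) / L^2 = (1.252 - 1) / 9.476744 = 0.02659141 /cm^2
For a bare sphere: B_g = pi/R, so R_c = pi / sqrt(B_m^2)
R_c = pi / sqrt(0.02659141) = 19.265 cm

19.265


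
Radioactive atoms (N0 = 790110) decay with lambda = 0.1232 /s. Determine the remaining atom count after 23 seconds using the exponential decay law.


N = N0 * exp(-lambda * t)
N = 790110 * exp(-0.1232 * 23)
N = 46459

46459


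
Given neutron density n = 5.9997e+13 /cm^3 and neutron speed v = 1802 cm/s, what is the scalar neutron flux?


phi = n * v
phi = 5.9997e+13 * 1802
phi = 1.0811e+17 /cm^2/s

1.0811e+17


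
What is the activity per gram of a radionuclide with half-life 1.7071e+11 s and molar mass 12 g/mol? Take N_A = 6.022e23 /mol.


lambda = ln(2) / t_half = ln(2) / 1.7071e+11 = 4.060378e-12 /s
SA = lambda * N_A / M
SA = 4.060378e-12 * 6.022e23 / 12
SA = 2.0376e+11 Bq/g

2.0376e+11


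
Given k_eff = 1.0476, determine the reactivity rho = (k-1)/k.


rho = (k_eff - 1) / k_eff
rho = (1.0476 - 1) / 1.0476
rho = 0.045437

0.045437


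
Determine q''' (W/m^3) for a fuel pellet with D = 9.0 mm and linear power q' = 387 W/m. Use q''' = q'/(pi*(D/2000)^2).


r = D / 2 / 1000 = 9.0 / 2 / 1000 = 0.0045 m
q''' = q' / (pi * r^2)
q''' = 387 / (pi * 0.0045^2)
q''' = 6.0833e+06 W/m^3

6.0833e+06


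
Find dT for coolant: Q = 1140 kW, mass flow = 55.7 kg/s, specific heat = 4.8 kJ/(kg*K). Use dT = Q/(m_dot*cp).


dT = Q / (m_dot * cp)
dT = 1140 / (55.7 * 4.8)
dT = 4.2639 C

4.2639


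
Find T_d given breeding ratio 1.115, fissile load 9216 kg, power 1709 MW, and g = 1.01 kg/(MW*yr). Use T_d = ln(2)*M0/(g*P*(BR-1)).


Breeding gain G = BR - 1 = 1.115 - 1 = 0.115
Fissile production rate = g * P * G = 1.01 * 1709 * 0.115 = 198.50035 kg/yr
T_d = ln(2) * M0 / (g * P * G)
T_d = ln(2) * 9216 / 198.50035 = 32.182 yr

32.182


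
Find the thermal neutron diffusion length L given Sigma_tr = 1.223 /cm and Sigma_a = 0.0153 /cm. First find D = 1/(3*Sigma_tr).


D = 1 / (3 * Sigma_tr) = 1 / (3 * 1.223) = 0.2725538 cm
L = sqrt(D / Sigma_a)
L = sqrt(0.2725538 / 0.0153)
L = 4.2207 cm

4.2207


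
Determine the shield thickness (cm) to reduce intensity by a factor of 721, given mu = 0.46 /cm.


x = ln(factor) / mu
x = ln(721) / 0.46
x = 14.306 cm

14.306


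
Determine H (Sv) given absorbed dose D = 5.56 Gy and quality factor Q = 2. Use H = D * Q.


H = D * Q
H = 5.56 * 2
H = 11.120 Sv

11.120


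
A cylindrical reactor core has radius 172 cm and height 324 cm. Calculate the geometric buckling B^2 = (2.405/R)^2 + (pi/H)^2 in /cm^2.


B^2 = (2.405/R)^2 + (pi/H)^2
B^2 = (2.405/172)^2 + (pi/324)^2
B^2 = 2.8953e-04 /cm^2

2.8953e-04


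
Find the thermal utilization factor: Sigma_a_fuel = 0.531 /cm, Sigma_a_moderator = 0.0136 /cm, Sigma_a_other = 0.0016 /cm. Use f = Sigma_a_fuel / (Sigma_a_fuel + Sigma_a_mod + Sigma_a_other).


f = Sigma_a_fuel / (Sigma_a_fuel + Sigma_a_mod + Sigma_a_other)
f = 0.531 / (0.531 + 0.0136 + 0.0016)
f = 0.97217

0.97217


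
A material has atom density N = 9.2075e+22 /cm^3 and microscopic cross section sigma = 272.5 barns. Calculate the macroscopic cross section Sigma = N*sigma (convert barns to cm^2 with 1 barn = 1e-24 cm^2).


Sigma = N * sigma_barns * 1e-24
Sigma = 9.2075e+22 * 272.5 * 1e-24
Sigma = 25.090 /cm

25.090


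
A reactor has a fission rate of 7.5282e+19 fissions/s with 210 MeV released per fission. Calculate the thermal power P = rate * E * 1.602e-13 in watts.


P = fission_rate * E_MeV * 1.602e-13
P = 7.5282e+19 * 210 * 1.602e-13
P = 2.5326e+09 W

2.5326e+09


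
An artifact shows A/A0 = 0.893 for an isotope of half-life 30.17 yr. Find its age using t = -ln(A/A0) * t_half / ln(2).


lambda = ln(2) / t_half = ln(2) / 30.17 = 0.02297472 /yr
t = -ln(A/A0) / lambda
t = -ln(0.893) / 0.02297472
t = 4.9258 yr

4.9258


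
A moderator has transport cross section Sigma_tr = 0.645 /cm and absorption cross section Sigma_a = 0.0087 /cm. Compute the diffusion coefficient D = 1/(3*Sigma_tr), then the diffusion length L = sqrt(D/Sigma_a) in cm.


D = 1 / (3 * Sigma_tr) = 1 / (3 * 0.645) = 0.5167959 cm
L = sqrt(D / Sigma_a)
L = sqrt(0.5167959 / 0.0087)
L = 7.7073 cm

7.7073


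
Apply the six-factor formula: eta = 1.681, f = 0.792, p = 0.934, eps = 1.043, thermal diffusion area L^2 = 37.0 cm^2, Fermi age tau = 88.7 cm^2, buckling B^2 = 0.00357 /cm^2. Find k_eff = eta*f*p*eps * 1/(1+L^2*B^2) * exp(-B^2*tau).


k_inf = eta*f*p*eps = 1.681*0.792*0.934*1.043 = 1.296953
P_TNL = 1/(1 + L^2*B^2) = 1/(1 + 37.0*0.00357) = 0.8833220
P_FNL = exp(-B^2*tau) = exp(-0.00357*88.7) = 0.7285792
k_eff = k_inf * P_TNL * P_FNL = 1.296953 * 0.8833220 * 0.7285792
k_eff = 0.83468

0.83468


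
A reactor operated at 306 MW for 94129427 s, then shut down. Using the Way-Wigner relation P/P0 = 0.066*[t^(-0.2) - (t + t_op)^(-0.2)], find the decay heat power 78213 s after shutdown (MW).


P/P0 = 0.066 * [t^(-0.2) - (t + t_op)^(-0.2)]
P/P0 = 0.066 * [78213^(-0.2) - (78213 + 94129427)^(-0.2)]
P/P0 = 0.066 * [0.1050375 - 0.02542042] = 0.005254727
P = 306 * 0.005254727 = 1.6079 MW

1.6079


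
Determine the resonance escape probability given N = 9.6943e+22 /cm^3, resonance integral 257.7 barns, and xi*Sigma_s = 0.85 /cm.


p = exp(-N * I * 1e-24 / (xi*Sigma_s))
p = exp(-9.6943e+22 * 257.7 * 1e-24 / 0.85)
p = 1.7208e-13

1.7208e-13


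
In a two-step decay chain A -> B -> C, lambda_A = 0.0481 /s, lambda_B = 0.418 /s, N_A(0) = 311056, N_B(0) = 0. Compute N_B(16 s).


N_B(t) = lambda_A * N_A0 / (lambda_B - lambda_A) * [exp(-lambda_A*t) - exp(-lambda_B*t)]
exp(-0.0481*16) = 0.4631983; exp(-0.418*16) = 0.001245772
N_B = 0.0481 * 311056 / (0.418 - 0.0481) * (0.4631983 - 0.001245772)
N_B = 18685

18685


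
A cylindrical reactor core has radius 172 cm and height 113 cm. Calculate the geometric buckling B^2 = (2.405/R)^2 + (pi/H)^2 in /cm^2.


B^2 = (2.405/R)^2 + (pi/H)^2
B^2 = (2.405/172)^2 + (pi/113)^2
B^2 = 9.6845e-04 /cm^2

9.6845e-04


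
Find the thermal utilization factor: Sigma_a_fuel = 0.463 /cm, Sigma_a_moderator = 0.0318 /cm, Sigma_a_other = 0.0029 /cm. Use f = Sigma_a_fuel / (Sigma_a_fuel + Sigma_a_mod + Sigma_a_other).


f = Sigma_a_fuel / (Sigma_a_fuel + Sigma_a_mod + Sigma_a_other)
f = 0.463 / (0.463 + 0.0318 + 0.0029)
f = 0.93028

0.93028


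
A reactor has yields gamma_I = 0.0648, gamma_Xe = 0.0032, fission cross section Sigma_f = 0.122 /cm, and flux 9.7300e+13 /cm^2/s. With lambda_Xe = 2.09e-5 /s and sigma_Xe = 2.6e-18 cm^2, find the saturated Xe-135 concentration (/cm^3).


Xe_eq = (gamma_I + gamma_Xe) * Sigma_f * phi / (lambda_Xe + sigma_Xe * phi)
Numerator = (0.0648 + 0.0032) * 0.122 * 9.7300e+13 = 8.072008e+11
Denominator = 2.09e-5 + 2.6e-18 * 9.7300e+13 = 2.738800e-04
Xe_eq = 8.072008e+11 / 2.738800e-04 = 2.9473e+15 /cm^3

2.9473e+15


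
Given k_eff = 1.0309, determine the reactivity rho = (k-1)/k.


rho = (k_eff - 1) / k_eff
rho = (1.0309 - 1) / 1.0309
rho = 0.029974

0.029974


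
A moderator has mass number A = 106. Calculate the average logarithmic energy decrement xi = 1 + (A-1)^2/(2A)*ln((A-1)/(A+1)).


xi = 1 + (A-1)^2/(2A) * ln((A-1)/(A+1))
xi = 1 + (106-1)^2/(2*106) * ln((106-1)/(106 +1))
xi = 0.018750

0.018750


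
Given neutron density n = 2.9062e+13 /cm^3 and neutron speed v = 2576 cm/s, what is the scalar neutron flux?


phi = n * v
phi = 2.9062e+13 * 2576
phi = 7.4864e+16 /cm^2/s

7.4864e+16


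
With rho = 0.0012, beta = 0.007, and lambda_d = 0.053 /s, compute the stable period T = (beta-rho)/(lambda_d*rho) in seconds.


T = (beta - rho) / (lambda_d * rho)
T = (0.007 - 0.0012) / (0.053 * 0.0012)
T = 91.195 s

91.195


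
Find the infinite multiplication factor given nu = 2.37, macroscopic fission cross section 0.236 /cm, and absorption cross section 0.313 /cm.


k_inf = nu * Sigma_f / Sigma_a
k_inf = 2.37 * 0.236 / 0.313
k_inf = 1.7870

1.7870


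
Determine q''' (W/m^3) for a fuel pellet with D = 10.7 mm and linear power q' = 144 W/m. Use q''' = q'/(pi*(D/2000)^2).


r = D / 2 / 1000 = 10.7 / 2 / 1000 = 0.00535 m
q''' = q' / (pi * r^2)
q''' = 144 / (pi * 0.00535^2)
q''' = 1.6014e+06 W/m^3

1.6014e+06


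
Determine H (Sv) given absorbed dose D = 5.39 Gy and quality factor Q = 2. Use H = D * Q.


H = D * Q
H = 5.39 * 2
H = 10.780 Sv

10.780


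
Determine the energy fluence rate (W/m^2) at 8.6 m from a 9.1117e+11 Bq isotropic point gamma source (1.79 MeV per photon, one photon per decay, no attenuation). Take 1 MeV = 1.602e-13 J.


psi = A * E * 1.602e-13 / (4*pi*r^2)
psi = 9.1117e+11 * 1.79 * 1.602e-13 / (4*pi*8.6^2)
psi = 2.8113e-04 W/m^2

2.8113e-04


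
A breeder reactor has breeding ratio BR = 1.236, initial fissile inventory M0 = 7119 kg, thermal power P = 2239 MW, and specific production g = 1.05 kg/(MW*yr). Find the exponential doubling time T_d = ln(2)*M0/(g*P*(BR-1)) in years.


Breeding gain G = BR - 1 = 1.236 - 1 = 0.236
Fissile production rate = g * P * G = 1.05 * 2239 * 0.236 = 554.8242 kg/yr
T_d = ln(2) * M0 / (g * P * G)
T_d = ln(2) * 7119 / 554.8242 = 8.8938 yr

8.8938


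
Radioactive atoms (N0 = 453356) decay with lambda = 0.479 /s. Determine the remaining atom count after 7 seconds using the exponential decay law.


N = N0 * exp(-lambda * t)
N = 453356 * exp(-0.479 * 7)
N = 15858

15858


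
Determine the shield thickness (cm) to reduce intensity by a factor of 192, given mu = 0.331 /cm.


x = ln(factor) / mu
x = ln(192) / 0.331
x = 15.884 cm

15.884
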